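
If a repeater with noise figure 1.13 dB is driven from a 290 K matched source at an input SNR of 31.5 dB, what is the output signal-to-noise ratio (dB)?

30.37 dB

By definition F = SNR_in/SNR_out, so in dB: SNR_out = SNR_in − NF
SNR_out = 31.5 − 1.13 = 30.37 dB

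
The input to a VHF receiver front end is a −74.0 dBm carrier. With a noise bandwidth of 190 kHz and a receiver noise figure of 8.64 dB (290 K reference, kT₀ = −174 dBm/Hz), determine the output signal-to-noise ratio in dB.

38.6 dB

Noise floor: N = −174 + 10 log₁₀(B) + NF
10 log₁₀(1.90×10⁵) = 52.79 dB
N = −174 + 52.79 + 8.64 = −112.57 dBm
SNR = P_sig − N = −74.0 − (−112.57) = 38.57 dB → 38.6 dB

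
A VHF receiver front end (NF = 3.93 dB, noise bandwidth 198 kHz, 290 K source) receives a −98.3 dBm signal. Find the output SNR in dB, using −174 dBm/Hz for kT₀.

Noise floor: N = −174 + 10 log₁₀(B) + NF
10 log₁₀(1.98×10⁵) = 52.97 dB
N = −174 + 52.97 + 3.93 = −117.10 dBm
SNR = P_sig − N = −98.3 − (−117.10) = 18.80 dB → 18.8 dB

18.8 dB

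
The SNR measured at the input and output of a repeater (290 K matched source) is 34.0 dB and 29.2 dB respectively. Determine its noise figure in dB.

4.8 dB

NF (dB) = SNR_in(dB) − SNR_out(dB) when the source is at T₀
NF = 34.0 − 29.2 = 4.8 dB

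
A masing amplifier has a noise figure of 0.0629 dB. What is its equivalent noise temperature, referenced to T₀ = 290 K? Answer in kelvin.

4.23 K

F = 10^(0.0629/10) = 1.01459
T_e = (F − 1)·T₀ = (1.01459 − 1) × 290 = 4.23 K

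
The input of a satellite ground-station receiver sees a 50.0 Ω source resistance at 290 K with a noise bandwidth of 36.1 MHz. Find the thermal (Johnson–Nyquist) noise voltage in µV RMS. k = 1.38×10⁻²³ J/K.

V_n = √(4kTRB)
4kTRB = 4 × 1.38×10⁻²³ × 290 × 5.00×10¹ × 3.61×10⁷ = 2.89×10⁻¹¹ V²
V_n = √(2.89×10⁻¹¹) = 5.38×10⁻⁶ V = 5.38 µV

5.38 µV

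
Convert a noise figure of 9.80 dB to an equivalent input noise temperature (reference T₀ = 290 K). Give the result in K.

F = 10^(9.80/10) = 9.54993
T_e = (F − 1)·T₀ = (9.54993 − 1) × 290 = 2479 K

2479 K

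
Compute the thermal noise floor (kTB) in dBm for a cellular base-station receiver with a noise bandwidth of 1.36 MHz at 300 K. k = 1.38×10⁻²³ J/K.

−112.5 dBm

P_n = kTB = 1.38×10⁻²³ × 300 × 1.36×10⁶ = 5.63×10⁻¹⁵ W
In dBm: 10 log₁₀(5.63×10⁻¹⁵ / 10⁻³) = −112.5 dBm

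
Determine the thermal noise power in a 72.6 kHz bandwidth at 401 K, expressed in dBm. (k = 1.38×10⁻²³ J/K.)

−124.0 dBm

P_n = kTB = 1.38×10⁻²³ × 401 × 7.26×10⁴ = 4.02×10⁻¹⁶ W
In dBm: 10 log₁₀(4.02×10⁻¹⁶ / 10⁻³) = −124.0 dBm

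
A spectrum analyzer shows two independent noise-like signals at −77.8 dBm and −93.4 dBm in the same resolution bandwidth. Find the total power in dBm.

−77.7 dBm

Convert to linear, add, convert back:
P₁ = 1.66×10⁻¹¹ W, P₂ = 4.57×10⁻¹³ W
P_tot = 1.71×10⁻¹¹ W → 10 log₁₀(P_tot / 10⁻³) = −77.7 dBm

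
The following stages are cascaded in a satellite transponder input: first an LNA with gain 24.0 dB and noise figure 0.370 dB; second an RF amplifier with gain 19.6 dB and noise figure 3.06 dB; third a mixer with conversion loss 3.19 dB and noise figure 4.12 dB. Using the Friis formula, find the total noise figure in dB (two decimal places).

Convert to linear (a loss of L dB is a gain of −L dB): F_i = 10^(NF_i/10), G_i = 10^(G_i,dB/10)
  Stage 1: F_1 = 10^(0.370/10) = 1.089, G_1 = 10^(24.0/10) = 251.2
  Stage 2: F_2 = 10^(3.06/10) = 2.023, G_2 = 10^(19.6/10) = 91.20
  Stage 3: F_3 = 10^(4.12/10) = 2.582, G_3 = 10^(−3.19/10) = 0.4797
Friis cascade:
  F = 1.089 + (2.023 − 1)/251.2 + (2.582 − 1)/2.291×10⁴ = 1.093
NF = 10 log₁₀(1.093) = 0.39 dB

0.39 dB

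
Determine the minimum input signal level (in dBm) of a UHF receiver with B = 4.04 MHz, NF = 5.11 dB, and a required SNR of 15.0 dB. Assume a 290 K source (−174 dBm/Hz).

Sensitivity = −174 + 10 log₁₀(B) + NF + SNR_min
= −174 + 66.06 + 5.11 + 15.0
= −87.83 dBm → −87.8 dBm

−87.8 dBm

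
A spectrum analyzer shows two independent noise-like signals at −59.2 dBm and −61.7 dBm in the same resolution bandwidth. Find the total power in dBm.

Convert to linear, add, convert back:
P₁ = 1.20×10⁻⁹ W, P₂ = 6.76×10⁻¹⁰ W
P_tot = 1.88×10⁻⁹ W → 10 log₁₀(P_tot / 10⁻³) = −57.3 dBm

−57.3 dBm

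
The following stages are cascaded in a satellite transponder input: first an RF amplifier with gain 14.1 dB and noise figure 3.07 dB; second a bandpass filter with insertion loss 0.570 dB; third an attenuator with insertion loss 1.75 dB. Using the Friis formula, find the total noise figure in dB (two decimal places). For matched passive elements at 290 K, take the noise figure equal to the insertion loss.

3.13 dB

Convert to linear (a loss of L dB is a gain of −L dB): F_i = 10^(NF_i/10), G_i = 10^(G_i,dB/10)
  Stage 1: F_1 = 10^(3.07/10) = 2.028, G_1 = 10^(14.1/10) = 25.70
  Stage 2: F_2 = 10^(0.570/10) = 1.140, G_2 = 10^(−0.570/10) = 0.8770
  Stage 3: F_3 = 10^(1.75/10) = 1.496, G_3 = 10^(−1.75/10) = 0.6683
Friis cascade:
  F = 2.028 + (1.140 − 1)/25.70 + (1.496 − 1)/22.54 = 2.055
NF = 10 log₁₀(2.055) = 3.13 dB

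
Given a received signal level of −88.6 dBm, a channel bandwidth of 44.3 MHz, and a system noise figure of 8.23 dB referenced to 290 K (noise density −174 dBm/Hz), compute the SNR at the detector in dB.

0.7 dB

Noise floor: N = −174 + 10 log₁₀(B) + NF
10 log₁₀(4.43×10⁷) = 76.46 dB
N = −174 + 76.46 + 8.23 = −89.31 dBm
SNR = P_sig − N = −88.6 − (−89.31) = 0.71 dB → 0.7 dB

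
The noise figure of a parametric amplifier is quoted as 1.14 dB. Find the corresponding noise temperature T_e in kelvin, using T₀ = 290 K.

87.0 K

F = 10^(1.14/10) = 1.30017
T_e = (F − 1)·T₀ = (1.30017 − 1) × 290 = 87.0 K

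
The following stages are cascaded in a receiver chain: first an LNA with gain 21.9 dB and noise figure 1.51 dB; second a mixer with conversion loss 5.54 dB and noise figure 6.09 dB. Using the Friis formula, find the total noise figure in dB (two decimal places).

Convert to linear (a loss of L dB is a gain of −L dB): F_i = 10^(NF_i/10), G_i = 10^(G_i,dB/10)
  Stage 1: F_1 = 10^(1.51/10) = 1.416, G_1 = 10^(21.9/10) = 154.9
  Stage 2: F_2 = 10^(6.09/10) = 4.064, G_2 = 10^(−5.54/10) = 0.2793
Friis cascade:
  F = 1.416 + (4.064 − 1)/154.9 = 1.436
NF = 10 log₁₀(1.436) = 1.57 dB

1.57 dB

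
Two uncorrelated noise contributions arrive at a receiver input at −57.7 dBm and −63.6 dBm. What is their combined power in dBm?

Convert to linear, add, convert back:
P₁ = 1.70×10⁻⁹ W, P₂ = 4.37×10⁻¹⁰ W
P_tot = 2.13×10⁻⁹ W → 10 log₁₀(P_tot / 10⁻³) = −56.7 dBm

−56.7 dBm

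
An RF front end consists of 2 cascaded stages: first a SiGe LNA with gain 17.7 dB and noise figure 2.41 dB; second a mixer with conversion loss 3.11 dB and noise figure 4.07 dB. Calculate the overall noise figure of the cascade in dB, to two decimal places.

Convert to linear (a loss of L dB is a gain of −L dB): F_i = 10^(NF_i/10), G_i = 10^(G_i,dB/10)
  Stage 1: F_1 = 10^(2.41/10) = 1.742, G_1 = 10^(17.7/10) = 58.88
  Stage 2: F_2 = 10^(4.07/10) = 2.553, G_2 = 10^(−3.11/10) = 0.4887
Friis cascade:
  F = 1.742 + (2.553 − 1)/58.88 = 1.768
NF = 10 log₁₀(1.768) = 2.48 dB

2.48 dB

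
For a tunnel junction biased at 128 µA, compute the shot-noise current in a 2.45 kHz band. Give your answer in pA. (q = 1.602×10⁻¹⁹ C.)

I_n = √(2qI·B)
2qI·B = 2 × 1.602×10⁻¹⁹ × 1.28×10⁻⁴ × 2.45×10³ = 1.00×10⁻¹⁹ A²
I_n = √(1.00×10⁻¹⁹) = 3.17×10⁻¹⁰ A = 317 pA

317 pA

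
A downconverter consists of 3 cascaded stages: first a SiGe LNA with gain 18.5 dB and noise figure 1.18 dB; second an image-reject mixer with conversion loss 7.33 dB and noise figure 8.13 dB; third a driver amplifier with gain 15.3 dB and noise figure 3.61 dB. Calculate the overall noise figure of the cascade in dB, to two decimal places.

Convert to linear (a loss of L dB is a gain of −L dB): F_i = 10^(NF_i/10), G_i = 10^(G_i,dB/10)
  Stage 1: F_1 = 10^(1.18/10) = 1.312, G_1 = 10^(18.5/10) = 70.79
  Stage 2: F_2 = 10^(8.13/10) = 6.501, G_2 = 10^(−7.33/10) = 0.1849
  Stage 3: F_3 = 10^(3.61/10) = 2.296, G_3 = 10^(15.3/10) = 33.88
Friis cascade:
  F = 1.312 + (6.501 − 1)/70.79 + (2.296 − 1)/13.09 = 1.489
NF = 10 log₁₀(1.489) = 1.73 dB

1.73 dB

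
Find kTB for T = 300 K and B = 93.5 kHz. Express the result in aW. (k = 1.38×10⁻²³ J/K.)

387 aW

P_n = kTB = 1.38×10⁻²³ × 300 × 9.35×10⁴ = 3.87×10⁻¹⁶ W = 387 aW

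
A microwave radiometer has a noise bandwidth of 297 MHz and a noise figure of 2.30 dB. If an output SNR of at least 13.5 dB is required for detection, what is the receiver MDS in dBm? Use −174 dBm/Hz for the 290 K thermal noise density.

Sensitivity = −174 + 10 log₁₀(B) + NF + SNR_min
= −174 + 84.73 + 2.30 + 13.5
= −73.47 dBm → −73.5 dBm

−73.5 dBm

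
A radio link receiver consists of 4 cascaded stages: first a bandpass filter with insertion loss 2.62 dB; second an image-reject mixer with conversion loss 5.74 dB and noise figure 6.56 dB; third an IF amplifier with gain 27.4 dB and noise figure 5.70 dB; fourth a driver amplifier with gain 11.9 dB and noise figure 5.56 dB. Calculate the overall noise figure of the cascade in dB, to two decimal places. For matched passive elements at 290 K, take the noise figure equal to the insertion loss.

Convert to linear (a loss of L dB is a gain of −L dB): F_i = 10^(NF_i/10), G_i = 10^(G_i,dB/10)
  Stage 1: F_1 = 10^(2.62/10) = 1.828, G_1 = 10^(−2.62/10) = 0.5470
  Stage 2: F_2 = 10^(6.56/10) = 4.529, G_2 = 10^(−5.74/10) = 0.2667
  Stage 3: F_3 = 10^(5.70/10) = 3.715, G_3 = 10^(27.4/10) = 549.5
  Stage 4: F_4 = 10^(5.56/10) = 3.597, G_4 = 10^(11.9/10) = 15.49
Friis cascade:
  F = 1.828 + (4.529 − 1)/0.5470 + (3.715 − 1)/0.1459 + (3.597 − 1)/80.17 = 26.93
NF = 10 log₁₀(26.93) = 14.30 dB

14.30 dB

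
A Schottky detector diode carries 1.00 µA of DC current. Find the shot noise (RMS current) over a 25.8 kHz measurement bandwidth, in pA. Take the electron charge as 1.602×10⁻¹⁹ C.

I_n = √(2qI·B)
2qI·B = 2 × 1.602×10⁻¹⁹ × 1.00×10⁻⁶ × 2.58×10⁴ = 8.27×10⁻²¹ A²
I_n = √(8.27×10⁻²¹) = 9.09×10⁻¹¹ A = 90.9 pA

90.9 pA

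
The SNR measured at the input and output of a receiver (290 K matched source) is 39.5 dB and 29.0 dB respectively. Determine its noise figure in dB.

10.5 dB

NF (dB) = SNR_in(dB) − SNR_out(dB) when the source is at T₀
NF = 39.5 − 29.0 = 10.5 dB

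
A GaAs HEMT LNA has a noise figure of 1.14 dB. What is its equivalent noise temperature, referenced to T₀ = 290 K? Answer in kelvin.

87.0 K

F = 10^(1.14/10) = 1.30017
T_e = (F − 1)·T₀ = (1.30017 − 1) × 290 = 87.0 K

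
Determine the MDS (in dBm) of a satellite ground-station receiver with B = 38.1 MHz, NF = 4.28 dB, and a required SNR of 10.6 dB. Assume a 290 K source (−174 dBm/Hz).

Sensitivity = −174 + 10 log₁₀(B) + NF + SNR_min
= −174 + 75.81 + 4.28 + 10.6
= −83.31 dBm → −83.3 dBm

−83.3 dBm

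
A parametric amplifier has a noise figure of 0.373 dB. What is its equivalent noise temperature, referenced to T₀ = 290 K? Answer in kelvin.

26.0 K

F = 10^(0.373/10) = 1.08968
T_e = (F − 1)·T₀ = (1.08968 − 1) × 290 = 26.0 K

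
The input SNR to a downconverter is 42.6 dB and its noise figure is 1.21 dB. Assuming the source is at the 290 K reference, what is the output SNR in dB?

By definition F = SNR_in/SNR_out, so in dB: SNR_out = SNR_in − NF
SNR_out = 42.6 − 1.21 = 41.39 dB

41.39 dB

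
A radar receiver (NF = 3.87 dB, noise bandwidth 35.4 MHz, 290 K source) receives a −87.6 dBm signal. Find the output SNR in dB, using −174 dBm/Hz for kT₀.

Noise floor: N = −174 + 10 log₁₀(B) + NF
10 log₁₀(3.54×10⁷) = 75.49 dB
N = −174 + 75.49 + 3.87 = −94.64 dBm
SNR = P_sig − N = −87.6 − (−94.64) = 7.04 dB → 7.0 dB

7.0 dB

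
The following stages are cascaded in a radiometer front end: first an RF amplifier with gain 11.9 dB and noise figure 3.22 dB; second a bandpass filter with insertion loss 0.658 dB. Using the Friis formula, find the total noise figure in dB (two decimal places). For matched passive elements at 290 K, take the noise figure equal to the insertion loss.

3.24 dB

Convert to linear (a loss of L dB is a gain of −L dB): F_i = 10^(NF_i/10), G_i = 10^(G_i,dB/10)
  Stage 1: F_1 = 10^(3.22/10) = 2.099, G_1 = 10^(11.9/10) = 15.49
  Stage 2: F_2 = 10^(0.658/10) = 1.164, G_2 = 10^(−0.658/10) = 0.8594
Friis cascade:
  F = 2.099 + (1.164 − 1)/15.49 = 2.110
NF = 10 log₁₀(2.110) = 3.24 dB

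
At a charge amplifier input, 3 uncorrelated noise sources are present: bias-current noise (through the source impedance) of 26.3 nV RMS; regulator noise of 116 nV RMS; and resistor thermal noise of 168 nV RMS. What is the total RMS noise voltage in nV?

Uncorrelated sources add in power (mean-square): V_tot = √(ΣV_i²)
V_tot = √[(2.63×10⁻⁸)² + (1.16×10⁻⁷)² + (1.68×10⁻⁷)²] = 2.06×10⁻⁷ V = 206 nV

206 nV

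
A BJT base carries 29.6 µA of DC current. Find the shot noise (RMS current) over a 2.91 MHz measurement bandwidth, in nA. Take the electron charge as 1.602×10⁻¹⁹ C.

5.25 nA

I_n = √(2qI·B)
2qI·B = 2 × 1.602×10⁻¹⁹ × 2.96×10⁻⁵ × 2.91×10⁶ = 2.76×10⁻¹⁷ A²
I_n = √(2.76×10⁻¹⁷) = 5.25×10⁻⁹ A = 5.25 nA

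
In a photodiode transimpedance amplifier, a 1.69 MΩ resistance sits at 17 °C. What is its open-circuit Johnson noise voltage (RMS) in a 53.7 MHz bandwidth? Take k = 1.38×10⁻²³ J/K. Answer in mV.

1.21 mV

T = 17 °C + 273.15 = 290.15 K
V_n = √(4kTRB)
4kTRB = 4 × 1.38×10⁻²³ × 290.15 × 1.69×10⁶ × 5.37×10⁷ = 1.45×10⁻⁶ V²
V_n = √(1.45×10⁻⁶) = 1.21×10⁻³ V = 1.21 mV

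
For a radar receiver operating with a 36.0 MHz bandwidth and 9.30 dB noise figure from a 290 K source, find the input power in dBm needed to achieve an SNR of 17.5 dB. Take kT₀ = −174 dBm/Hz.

−71.6 dBm

Sensitivity = −174 + 10 log₁₀(B) + NF + SNR_min
= −174 + 75.56 + 9.30 + 17.5
= −71.64 dBm → −71.6 dBm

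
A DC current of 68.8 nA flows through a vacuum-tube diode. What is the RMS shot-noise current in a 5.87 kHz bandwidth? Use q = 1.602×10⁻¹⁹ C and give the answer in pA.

I_n = √(2qI·B)
2qI·B = 2 × 1.602×10⁻¹⁹ × 6.88×10⁻⁸ × 5.87×10³ = 1.29×10⁻²² A²
I_n = √(1.29×10⁻²²) = 1.14×10⁻¹¹ A = 11.4 pA

11.4 pA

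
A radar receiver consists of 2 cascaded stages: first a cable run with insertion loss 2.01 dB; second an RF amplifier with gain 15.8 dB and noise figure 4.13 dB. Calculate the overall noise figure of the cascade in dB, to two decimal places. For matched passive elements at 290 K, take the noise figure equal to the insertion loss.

Convert to linear (a loss of L dB is a gain of −L dB): F_i = 10^(NF_i/10), G_i = 10^(G_i,dB/10)
  Stage 1: F_1 = 10^(2.01/10) = 1.589, G_1 = 10^(−2.01/10) = 0.6295
  Stage 2: F_2 = 10^(4.13/10) = 2.588, G_2 = 10^(15.8/10) = 38.02
Friis cascade:
  F = 1.589 + (2.588 − 1)/0.6295 = 4.111
NF = 10 log₁₀(4.111) = 6.14 dB

6.14 dB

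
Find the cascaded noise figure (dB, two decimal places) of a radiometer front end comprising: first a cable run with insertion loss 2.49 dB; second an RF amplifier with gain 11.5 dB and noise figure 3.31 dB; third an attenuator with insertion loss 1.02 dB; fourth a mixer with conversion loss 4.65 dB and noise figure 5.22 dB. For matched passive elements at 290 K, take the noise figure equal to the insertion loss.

Convert to linear (a loss of L dB is a gain of −L dB): F_i = 10^(NF_i/10), G_i = 10^(G_i,dB/10)
  Stage 1: F_1 = 10^(2.49/10) = 1.774, G_1 = 10^(−2.49/10) = 0.5636
  Stage 2: F_2 = 10^(3.31/10) = 2.143, G_2 = 10^(11.5/10) = 14.13
  Stage 3: F_3 = 10^(1.02/10) = 1.265, G_3 = 10^(−1.02/10) = 0.7907
  Stage 4: F_4 = 10^(5.22/10) = 3.327, G_4 = 10^(−4.65/10) = 0.3428
Friis cascade:
  F = 1.774 + (2.143 − 1)/0.5636 + (1.265 − 1)/7.962 + (3.327 − 1)/6.295 = 4.205
NF = 10 log₁₀(4.205) = 6.24 dB

6.24 dB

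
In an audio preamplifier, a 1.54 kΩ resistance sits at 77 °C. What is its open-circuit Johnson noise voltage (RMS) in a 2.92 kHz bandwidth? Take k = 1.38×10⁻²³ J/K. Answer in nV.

295 nV

T = 77 °C + 273.15 = 350.15 K
V_n = √(4kTRB)
4kTRB = 4 × 1.38×10⁻²³ × 350.15 × 1.54×10³ × 2.92×10³ = 8.69×10⁻¹⁴ V²
V_n = √(8.69×10⁻¹⁴) = 2.95×10⁻⁷ V = 295 nV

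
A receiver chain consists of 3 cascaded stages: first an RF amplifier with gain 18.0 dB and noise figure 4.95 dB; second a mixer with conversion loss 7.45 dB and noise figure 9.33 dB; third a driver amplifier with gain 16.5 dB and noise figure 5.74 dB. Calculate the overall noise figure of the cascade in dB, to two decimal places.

5.43 dB

Convert to linear (a loss of L dB is a gain of −L dB): F_i = 10^(NF_i/10), G_i = 10^(G_i,dB/10)
  Stage 1: F_1 = 10^(4.95/10) = 3.126, G_1 = 10^(18.0/10) = 63.10
  Stage 2: F_2 = 10^(9.33/10) = 8.570, G_2 = 10^(−7.45/10) = 0.1799
  Stage 3: F_3 = 10^(5.74/10) = 3.750, G_3 = 10^(16.5/10) = 44.67
Friis cascade:
  F = 3.126 + (8.570 − 1)/63.10 + (3.750 − 1)/11.35 = 3.488
NF = 10 log₁₀(3.488) = 5.43 dB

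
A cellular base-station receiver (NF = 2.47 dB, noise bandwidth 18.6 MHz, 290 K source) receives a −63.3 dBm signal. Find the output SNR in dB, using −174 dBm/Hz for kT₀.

35.5 dB

Noise floor: N = −174 + 10 log₁₀(B) + NF
10 log₁₀(1.86×10⁷) = 72.7 dB
N = −174 + 72.7 + 2.47 = −98.83 dBm
SNR = P_sig − N = −63.3 − (−98.83) = 35.53 dB → 35.5 dB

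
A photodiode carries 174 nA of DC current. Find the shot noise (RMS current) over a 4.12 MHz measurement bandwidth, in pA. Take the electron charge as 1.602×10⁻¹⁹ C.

479 pA

I_n = √(2qI·B)
2qI·B = 2 × 1.602×10⁻¹⁹ × 1.74×10⁻⁷ × 4.12×10⁶ = 2.30×10⁻¹⁹ A²
I_n = √(2.30×10⁻¹⁹) = 4.79×10⁻¹⁰ A = 479 pA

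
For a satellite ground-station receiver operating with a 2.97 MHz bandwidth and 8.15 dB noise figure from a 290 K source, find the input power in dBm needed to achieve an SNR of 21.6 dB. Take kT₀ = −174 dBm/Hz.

Sensitivity = −174 + 10 log₁₀(B) + NF + SNR_min
= −174 + 64.73 + 8.15 + 21.6
= −79.52 dBm → −79.5 dBm

−79.5 dBm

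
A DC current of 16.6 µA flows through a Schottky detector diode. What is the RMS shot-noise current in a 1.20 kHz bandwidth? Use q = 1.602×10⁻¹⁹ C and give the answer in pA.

I_n = √(2qI·B)
2qI·B = 2 × 1.602×10⁻¹⁹ × 1.66×10⁻⁵ × 1.20×10³ = 6.38×10⁻²¹ A²
I_n = √(6.38×10⁻²¹) = 7.99×10⁻¹¹ A = 79.9 pA

79.9 pA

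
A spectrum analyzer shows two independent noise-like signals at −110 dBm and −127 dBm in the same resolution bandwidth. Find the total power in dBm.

−109.9 dBm

Convert to linear, add, convert back:
P₁ = 1.00×10⁻¹⁴ W, P₂ = 2.00×10⁻¹⁶ W
P_tot = 1.02×10⁻¹⁴ W → 10 log₁₀(P_tot / 10⁻³) = −109.9 dBm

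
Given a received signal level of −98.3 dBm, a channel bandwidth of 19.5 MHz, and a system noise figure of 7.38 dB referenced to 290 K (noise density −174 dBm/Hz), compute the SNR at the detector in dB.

Noise floor: N = −174 + 10 log₁₀(B) + NF
10 log₁₀(1.95×10⁷) = 72.9 dB
N = −174 + 72.9 + 7.38 = −93.72 dBm
SNR = P_sig − N = −98.3 − (−93.72) = −4.58 dB → −4.6 dB

−4.6 dB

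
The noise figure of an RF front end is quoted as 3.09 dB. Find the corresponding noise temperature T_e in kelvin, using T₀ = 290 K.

301 K

F = 10^(3.09/10) = 2.03704
T_e = (F − 1)·T₀ = (2.03704 − 1) × 290 = 301 K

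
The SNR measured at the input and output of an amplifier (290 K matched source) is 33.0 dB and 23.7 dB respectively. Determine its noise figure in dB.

NF (dB) = SNR_in(dB) − SNR_out(dB) when the source is at T₀
NF = 33.0 − 23.7 = 9.3 dB

9.3 dB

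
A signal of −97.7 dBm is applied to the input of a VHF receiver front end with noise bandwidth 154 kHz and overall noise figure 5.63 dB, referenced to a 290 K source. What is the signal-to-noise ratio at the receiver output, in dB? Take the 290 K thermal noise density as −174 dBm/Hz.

18.8 dB

Noise floor: N = −174 + 10 log₁₀(B) + NF
10 log₁₀(1.54×10⁵) = 51.88 dB
N = −174 + 51.88 + 5.63 = −116.49 dBm
SNR = P_sig − N = −97.7 − (−116.49) = 18.79 dB → 18.8 dB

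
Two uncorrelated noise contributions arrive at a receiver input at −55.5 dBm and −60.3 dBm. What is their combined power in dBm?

Convert to linear, add, convert back:
P₁ = 2.82×10⁻⁹ W, P₂ = 9.33×10⁻¹⁰ W
P_tot = 3.75×10⁻⁹ W → 10 log₁₀(P_tot / 10⁻³) = −54.3 dBm

−54.3 dBm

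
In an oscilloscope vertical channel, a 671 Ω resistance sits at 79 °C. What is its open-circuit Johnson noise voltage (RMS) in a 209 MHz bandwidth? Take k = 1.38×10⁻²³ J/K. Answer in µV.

52.2 µV

T = 79 °C + 273.15 = 352.15 K
V_n = √(4kTRB)
4kTRB = 4 × 1.38×10⁻²³ × 352.15 × 6.71×10² × 2.09×10⁸ = 2.73×10⁻⁹ V²
V_n = √(2.73×10⁻⁹) = 5.22×10⁻⁵ V = 52.2 µV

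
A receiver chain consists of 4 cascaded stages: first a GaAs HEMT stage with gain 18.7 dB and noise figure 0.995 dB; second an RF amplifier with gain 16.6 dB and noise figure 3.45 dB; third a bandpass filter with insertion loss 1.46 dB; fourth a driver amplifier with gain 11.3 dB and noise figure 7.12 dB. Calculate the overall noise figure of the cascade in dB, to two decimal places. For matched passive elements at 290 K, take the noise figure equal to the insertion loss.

1.06 dB

Convert to linear (a loss of L dB is a gain of −L dB): F_i = 10^(NF_i/10), G_i = 10^(G_i,dB/10)
  Stage 1: F_1 = 10^(0.995/10) = 1.257, G_1 = 10^(18.7/10) = 74.13
  Stage 2: F_2 = 10^(3.45/10) = 2.213, G_2 = 10^(16.6/10) = 45.71
  Stage 3: F_3 = 10^(1.46/10) = 1.400, G_3 = 10^(−1.46/10) = 0.7145
  Stage 4: F_4 = 10^(7.12/10) = 5.152, G_4 = 10^(11.3/10) = 13.49
Friis cascade:
  F = 1.257 + (2.213 − 1)/74.13 + (1.400 − 1)/3388 + (5.152 − 1)/2421 = 1.276
NF = 10 log₁₀(1.276) = 1.06 dB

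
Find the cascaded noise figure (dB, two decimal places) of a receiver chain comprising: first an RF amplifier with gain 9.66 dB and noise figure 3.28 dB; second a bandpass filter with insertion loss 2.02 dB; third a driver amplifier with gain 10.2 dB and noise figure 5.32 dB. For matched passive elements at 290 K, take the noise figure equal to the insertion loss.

Convert to linear (a loss of L dB is a gain of −L dB): F_i = 10^(NF_i/10), G_i = 10^(G_i,dB/10)
  Stage 1: F_1 = 10^(3.28/10) = 2.128, G_1 = 10^(9.66/10) = 9.247
  Stage 2: F_2 = 10^(2.02/10) = 1.592, G_2 = 10^(−2.02/10) = 0.6281
  Stage 3: F_3 = 10^(5.32/10) = 3.404, G_3 = 10^(10.2/10) = 10.47
Friis cascade:
  F = 2.128 + (1.592 − 1)/9.247 + (3.404 − 1)/5.808 = 2.606
NF = 10 log₁₀(2.606) = 4.16 dB

4.16 dB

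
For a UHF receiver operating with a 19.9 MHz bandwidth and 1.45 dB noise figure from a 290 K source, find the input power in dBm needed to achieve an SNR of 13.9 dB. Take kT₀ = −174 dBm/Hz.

−85.7 dBm

Sensitivity = −174 + 10 log₁₀(B) + NF + SNR_min
= −174 + 72.99 + 1.45 + 13.9
= −85.66 dBm → −85.7 dBm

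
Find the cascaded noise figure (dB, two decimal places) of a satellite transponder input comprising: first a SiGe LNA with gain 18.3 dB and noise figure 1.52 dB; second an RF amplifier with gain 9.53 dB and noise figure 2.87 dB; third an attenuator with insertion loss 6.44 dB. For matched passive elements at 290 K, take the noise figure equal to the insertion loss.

Convert to linear (a loss of L dB is a gain of −L dB): F_i = 10^(NF_i/10), G_i = 10^(G_i,dB/10)
  Stage 1: F_1 = 10^(1.52/10) = 1.419, G_1 = 10^(18.3/10) = 67.61
  Stage 2: F_2 = 10^(2.87/10) = 1.936, G_2 = 10^(9.53/10) = 8.974
  Stage 3: F_3 = 10^(6.44/10) = 4.406, G_3 = 10^(−6.44/10) = 0.2270
Friis cascade:
  F = 1.419 + (1.936 − 1)/67.61 + (4.406 − 1)/606.7 = 1.439
NF = 10 log₁₀(1.439) = 1.58 dB

1.58 dB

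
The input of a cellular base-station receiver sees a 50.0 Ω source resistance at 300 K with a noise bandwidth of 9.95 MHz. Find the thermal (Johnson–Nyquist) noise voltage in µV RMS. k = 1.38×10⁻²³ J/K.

2.87 µV

V_n = √(4kTRB)
4kTRB = 4 × 1.38×10⁻²³ × 300 × 5.00×10¹ × 9.95×10⁶ = 8.24×10⁻¹² V²
V_n = √(8.24×10⁻¹²) = 2.87×10⁻⁶ V = 2.87 µV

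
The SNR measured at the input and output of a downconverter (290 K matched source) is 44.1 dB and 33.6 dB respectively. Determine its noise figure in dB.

10.5 dB

NF (dB) = SNR_in(dB) − SNR_out(dB) when the source is at T₀
NF = 44.1 − 33.6 = 10.5 dB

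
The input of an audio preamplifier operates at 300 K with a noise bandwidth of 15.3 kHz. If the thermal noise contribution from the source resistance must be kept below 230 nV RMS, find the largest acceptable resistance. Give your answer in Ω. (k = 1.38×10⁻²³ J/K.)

209 Ω

Johnson–Nyquist: V_n = √(4kTRB) ⇒ R = V_n² / (4kTB)
4kTB = 4 × 1.38×10⁻²³ × 300 × 1.53×10⁴ = 2.53×10⁻¹⁶
R = (2.30×10⁻⁷)² / 2.53×10⁻¹⁶ = 2.09×10² Ω = 209 Ω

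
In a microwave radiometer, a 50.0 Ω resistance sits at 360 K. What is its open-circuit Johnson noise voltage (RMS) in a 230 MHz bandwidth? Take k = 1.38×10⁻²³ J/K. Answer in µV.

15.1 µV

V_n = √(4kTRB)
4kTRB = 4 × 1.38×10⁻²³ × 360 × 5.00×10¹ × 2.30×10⁸ = 2.29×10⁻¹⁰ V²
V_n = √(2.29×10⁻¹⁰) = 1.51×10⁻⁵ V = 15.1 µV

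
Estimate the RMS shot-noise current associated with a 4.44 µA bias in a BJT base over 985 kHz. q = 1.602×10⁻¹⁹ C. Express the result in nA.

1.18 nA

I_n = √(2qI·B)
2qI·B = 2 × 1.602×10⁻¹⁹ × 4.44×10⁻⁶ × 9.85×10⁵ = 1.40×10⁻¹⁸ A²
I_n = √(1.40×10⁻¹⁸) = 1.18×10⁻⁹ A = 1.18 nA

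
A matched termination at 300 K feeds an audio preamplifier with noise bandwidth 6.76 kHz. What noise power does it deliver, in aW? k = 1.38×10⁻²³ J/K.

28.0 aW

P_n = kTB = 1.38×10⁻²³ × 300 × 6.76×10³ = 2.80×10⁻¹⁷ W = 28.0 aW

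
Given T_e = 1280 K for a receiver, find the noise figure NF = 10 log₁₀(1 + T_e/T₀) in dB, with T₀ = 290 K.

F = 1 + T_e/T₀ = 1 + 1280/290 = 5.41379
NF = 10 log₁₀(5.41379) = 7.34 dB

7.34 dB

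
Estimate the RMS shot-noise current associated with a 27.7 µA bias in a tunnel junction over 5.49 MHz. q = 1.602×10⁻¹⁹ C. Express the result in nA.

I_n = √(2qI·B)
2qI·B = 2 × 1.602×10⁻¹⁹ × 2.77×10⁻⁵ × 5.49×10⁶ = 4.87×10⁻¹⁷ A²
I_n = √(4.87×10⁻¹⁷) = 6.98×10⁻⁹ A = 6.98 nA

6.98 nA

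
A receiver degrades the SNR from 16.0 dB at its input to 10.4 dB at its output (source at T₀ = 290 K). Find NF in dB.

NF (dB) = SNR_in(dB) − SNR_out(dB) when the source is at T₀
NF = 16.0 − 10.4 = 5.6 dB

5.6 dB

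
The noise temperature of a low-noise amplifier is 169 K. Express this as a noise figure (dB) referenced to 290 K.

1.99 dB

F = 1 + T_e/T₀ = 1 + 169/290 = 1.58276
NF = 10 log₁₀(1.58276) = 1.99 dB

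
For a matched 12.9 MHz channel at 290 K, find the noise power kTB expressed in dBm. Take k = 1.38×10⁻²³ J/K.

P_n = kTB = 1.38×10⁻²³ × 290 × 1.29×10⁷ = 5.16×10⁻¹⁴ W
In dBm: 10 log₁₀(5.16×10⁻¹⁴ / 10⁻³) = −102.9 dBm

−102.9 dBm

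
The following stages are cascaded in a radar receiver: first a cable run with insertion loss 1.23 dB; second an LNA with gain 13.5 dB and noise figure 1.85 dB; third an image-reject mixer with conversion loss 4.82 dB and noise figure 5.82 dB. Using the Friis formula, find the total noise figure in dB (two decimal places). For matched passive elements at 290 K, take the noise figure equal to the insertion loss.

3.42 dB

Convert to linear (a loss of L dB is a gain of −L dB): F_i = 10^(NF_i/10), G_i = 10^(G_i,dB/10)
  Stage 1: F_1 = 10^(1.23/10) = 1.327, G_1 = 10^(−1.23/10) = 0.7534
  Stage 2: F_2 = 10^(1.85/10) = 1.531, G_2 = 10^(13.5/10) = 22.39
  Stage 3: F_3 = 10^(5.82/10) = 3.819, G_3 = 10^(−4.82/10) = 0.3296
Friis cascade:
  F = 1.327 + (1.531 − 1)/0.7534 + (3.819 − 1)/16.87 = 2.200
NF = 10 log₁₀(2.200) = 3.42 dB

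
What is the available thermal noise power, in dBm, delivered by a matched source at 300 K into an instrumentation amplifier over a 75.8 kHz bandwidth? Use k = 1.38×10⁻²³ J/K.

P_n = kTB = 1.38×10⁻²³ × 300 × 7.58×10⁴ = 3.14×10⁻¹⁶ W
In dBm: 10 log₁₀(3.14×10⁻¹⁶ / 10⁻³) = −125.0 dBm

−125.0 dBm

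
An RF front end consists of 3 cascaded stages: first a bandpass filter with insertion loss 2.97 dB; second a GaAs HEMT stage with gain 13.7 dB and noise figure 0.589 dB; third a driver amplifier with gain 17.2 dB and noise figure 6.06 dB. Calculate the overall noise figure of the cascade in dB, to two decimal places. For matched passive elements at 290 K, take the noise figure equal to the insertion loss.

Convert to linear (a loss of L dB is a gain of −L dB): F_i = 10^(NF_i/10), G_i = 10^(G_i,dB/10)
  Stage 1: F_1 = 10^(2.97/10) = 1.982, G_1 = 10^(−2.97/10) = 0.5047
  Stage 2: F_2 = 10^(0.589/10) = 1.145, G_2 = 10^(13.7/10) = 23.44
  Stage 3: F_3 = 10^(6.06/10) = 4.036, G_3 = 10^(17.2/10) = 52.48
Friis cascade:
  F = 1.982 + (1.145 − 1)/0.5047 + (4.036 − 1)/11.83 = 2.526
NF = 10 log₁₀(2.526) = 4.02 dB

4.02 dB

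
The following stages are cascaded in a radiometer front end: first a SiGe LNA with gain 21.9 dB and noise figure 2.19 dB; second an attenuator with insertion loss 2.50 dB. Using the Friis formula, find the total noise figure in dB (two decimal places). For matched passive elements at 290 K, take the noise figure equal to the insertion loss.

Convert to linear (a loss of L dB is a gain of −L dB): F_i = 10^(NF_i/10), G_i = 10^(G_i,dB/10)
  Stage 1: F_1 = 10^(2.19/10) = 1.656, G_1 = 10^(21.9/10) = 154.9
  Stage 2: F_2 = 10^(2.50/10) = 1.778, G_2 = 10^(−2.50/10) = 0.5623
Friis cascade:
  F = 1.656 + (1.778 − 1)/154.9 = 1.661
NF = 10 log₁₀(1.661) = 2.20 dB

2.20 dB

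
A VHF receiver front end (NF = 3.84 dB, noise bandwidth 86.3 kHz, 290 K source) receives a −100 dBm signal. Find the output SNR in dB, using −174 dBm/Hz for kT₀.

20.8 dB

Noise floor: N = −174 + 10 log₁₀(B) + NF
10 log₁₀(8.63×10⁴) = 49.36 dB
N = −174 + 49.36 + 3.84 = −120.80 dBm
SNR = P_sig − N = −100 − (−120.80) = 20.80 dB → 20.8 dB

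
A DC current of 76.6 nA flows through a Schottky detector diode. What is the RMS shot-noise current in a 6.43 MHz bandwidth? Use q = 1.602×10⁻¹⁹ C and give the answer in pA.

397 pA

I_n = √(2qI·B)
2qI·B = 2 × 1.602×10⁻¹⁹ × 7.66×10⁻⁸ × 6.43×10⁶ = 1.58×10⁻¹⁹ A²
I_n = √(1.58×10⁻¹⁹) = 3.97×10⁻¹⁰ A = 397 pA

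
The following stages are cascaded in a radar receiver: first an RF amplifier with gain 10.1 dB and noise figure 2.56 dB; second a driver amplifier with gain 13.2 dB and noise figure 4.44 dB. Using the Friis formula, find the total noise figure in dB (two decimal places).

2.96 dB

Convert to linear (a loss of L dB is a gain of −L dB): F_i = 10^(NF_i/10), G_i = 10^(G_i,dB/10)
  Stage 1: F_1 = 10^(2.56/10) = 1.803, G_1 = 10^(10.1/10) = 10.23
  Stage 2: F_2 = 10^(4.44/10) = 2.780, G_2 = 10^(13.2/10) = 20.89
Friis cascade:
  F = 1.803 + (2.780 − 1)/10.23 = 1.977
NF = 10 log₁₀(1.977) = 2.96 dB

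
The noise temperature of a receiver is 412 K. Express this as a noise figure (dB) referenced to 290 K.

3.84 dB

F = 1 + T_e/T₀ = 1 + 412/290 = 2.42069
NF = 10 log₁₀(2.42069) = 3.84 dB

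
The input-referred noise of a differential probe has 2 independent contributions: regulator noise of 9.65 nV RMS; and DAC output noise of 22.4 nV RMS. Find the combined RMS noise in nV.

Uncorrelated sources add in power (mean-square): V_tot = √(ΣV_i²)
V_tot = √[(9.65×10⁻⁹)² + (2.24×10⁻⁸)²] = 2.44×10⁻⁸ V = 24.4 nV

24.4 nV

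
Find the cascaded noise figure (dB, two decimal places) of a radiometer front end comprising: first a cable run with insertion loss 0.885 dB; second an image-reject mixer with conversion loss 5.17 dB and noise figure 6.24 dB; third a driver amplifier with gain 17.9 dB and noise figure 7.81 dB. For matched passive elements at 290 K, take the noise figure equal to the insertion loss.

Convert to linear (a loss of L dB is a gain of −L dB): F_i = 10^(NF_i/10), G_i = 10^(G_i,dB/10)
  Stage 1: F_1 = 10^(0.885/10) = 1.226, G_1 = 10^(−0.885/10) = 0.8156
  Stage 2: F_2 = 10^(6.24/10) = 4.207, G_2 = 10^(−5.17/10) = 0.3041
  Stage 3: F_3 = 10^(7.81/10) = 6.039, G_3 = 10^(17.9/10) = 61.66
Friis cascade:
  F = 1.226 + (4.207 − 1)/0.8156 + (6.039 − 1)/0.2480 = 25.48
NF = 10 log₁₀(25.48) = 14.06 dB

14.06 dB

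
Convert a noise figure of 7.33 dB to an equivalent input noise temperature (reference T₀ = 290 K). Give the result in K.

1278 K

F = 10^(7.33/10) = 5.40754
T_e = (F − 1)·T₀ = (5.40754 − 1) × 290 = 1278 K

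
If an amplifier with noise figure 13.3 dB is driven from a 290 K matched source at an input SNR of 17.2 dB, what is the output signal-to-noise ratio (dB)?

By definition F = SNR_in/SNR_out, so in dB: SNR_out = SNR_in − NF
SNR_out = 17.2 − 13.3 = 3.9 dB

3.9 dB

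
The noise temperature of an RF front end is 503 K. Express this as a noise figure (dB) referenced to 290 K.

F = 1 + T_e/T₀ = 1 + 503/290 = 2.73448
NF = 10 log₁₀(2.73448) = 4.37 dB

4.37 dB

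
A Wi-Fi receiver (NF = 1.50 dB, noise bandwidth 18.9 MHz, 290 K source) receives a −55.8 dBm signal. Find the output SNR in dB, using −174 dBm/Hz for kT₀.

43.9 dB

Noise floor: N = −174 + 10 log₁₀(B) + NF
10 log₁₀(1.89×10⁷) = 72.76 dB
N = −174 + 72.76 + 1.50 = −99.74 dBm
SNR = P_sig − N = −55.8 − (−99.74) = 43.94 dB → 43.9 dB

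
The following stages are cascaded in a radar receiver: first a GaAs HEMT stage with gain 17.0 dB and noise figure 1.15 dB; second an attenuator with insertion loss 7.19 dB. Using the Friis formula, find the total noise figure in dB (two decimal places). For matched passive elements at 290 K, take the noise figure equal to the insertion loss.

Convert to linear (a loss of L dB is a gain of −L dB): F_i = 10^(NF_i/10), G_i = 10^(G_i,dB/10)
  Stage 1: F_1 = 10^(1.15/10) = 1.303, G_1 = 10^(17.0/10) = 50.12
  Stage 2: F_2 = 10^(7.19/10) = 5.236, G_2 = 10^(−7.19/10) = 0.1910
Friis cascade:
  F = 1.303 + (5.236 − 1)/50.12 = 1.388
NF = 10 log₁₀(1.388) = 1.42 dB

1.42 dB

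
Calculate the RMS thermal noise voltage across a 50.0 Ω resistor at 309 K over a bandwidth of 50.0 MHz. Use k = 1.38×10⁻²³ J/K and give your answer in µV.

6.53 µV

V_n = √(4kTRB)
4kTRB = 4 × 1.38×10⁻²³ × 309 × 5.00×10¹ × 5.00×10⁷ = 4.26×10⁻¹¹ V²
V_n = √(4.26×10⁻¹¹) = 6.53×10⁻⁶ V = 6.53 µV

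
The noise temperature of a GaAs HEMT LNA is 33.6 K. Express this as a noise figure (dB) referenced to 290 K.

F = 1 + T_e/T₀ = 1 + 33.6/290 = 1.11586
NF = 10 log₁₀(1.11586) = 0.476 dB

0.476 dB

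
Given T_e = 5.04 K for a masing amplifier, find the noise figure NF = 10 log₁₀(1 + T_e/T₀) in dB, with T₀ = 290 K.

0.075 dB

F = 1 + T_e/T₀ = 1 + 5.04/290 = 1.01738
NF = 10 log₁₀(1.01738) = 0.075 dB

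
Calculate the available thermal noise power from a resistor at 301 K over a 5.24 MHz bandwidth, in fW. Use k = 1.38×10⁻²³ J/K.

21.8 fW

P_n = kTB = 1.38×10⁻²³ × 301 × 5.24×10⁶ = 2.18×10⁻¹⁴ W = 21.8 fW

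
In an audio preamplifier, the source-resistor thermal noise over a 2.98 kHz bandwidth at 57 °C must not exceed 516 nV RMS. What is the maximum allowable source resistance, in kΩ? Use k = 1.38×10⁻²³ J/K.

4.90 kΩ

T = 57 °C + 273.15 = 330.15 K
Johnson–Nyquist: V_n = √(4kTRB) ⇒ R = V_n² / (4kTB)
4kTB = 4 × 1.38×10⁻²³ × 330.15 × 2.98×10³ = 5.43×10⁻¹⁷
R = (5.16×10⁻⁷)² / 5.43×10⁻¹⁷ = 4.90×10³ Ω = 4.90 kΩ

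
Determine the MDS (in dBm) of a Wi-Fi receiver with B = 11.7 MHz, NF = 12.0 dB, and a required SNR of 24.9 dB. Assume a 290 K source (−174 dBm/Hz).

Sensitivity = −174 + 10 log₁₀(B) + NF + SNR_min
= −174 + 70.68 + 12.0 + 24.9
= −66.42 dBm → −66.4 dBm

−66.4 dBm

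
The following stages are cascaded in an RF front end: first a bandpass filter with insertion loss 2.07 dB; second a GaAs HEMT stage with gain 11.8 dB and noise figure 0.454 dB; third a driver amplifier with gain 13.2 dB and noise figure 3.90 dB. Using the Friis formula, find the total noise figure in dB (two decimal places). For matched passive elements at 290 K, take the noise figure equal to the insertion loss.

2.88 dB

Convert to linear (a loss of L dB is a gain of −L dB): F_i = 10^(NF_i/10), G_i = 10^(G_i,dB/10)
  Stage 1: F_1 = 10^(2.07/10) = 1.611, G_1 = 10^(−2.07/10) = 0.6209
  Stage 2: F_2 = 10^(0.454/10) = 1.110, G_2 = 10^(11.8/10) = 15.14
  Stage 3: F_3 = 10^(3.90/10) = 2.455, G_3 = 10^(13.2/10) = 20.89
Friis cascade:
  F = 1.611 + (1.110 − 1)/0.6209 + (2.455 − 1)/9.397 = 1.943
NF = 10 log₁₀(1.943) = 2.88 dB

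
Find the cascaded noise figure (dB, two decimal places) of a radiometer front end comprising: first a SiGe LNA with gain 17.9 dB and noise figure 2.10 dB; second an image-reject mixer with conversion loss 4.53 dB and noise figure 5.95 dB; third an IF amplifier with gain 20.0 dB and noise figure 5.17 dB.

2.49 dB

Convert to linear (a loss of L dB is a gain of −L dB): F_i = 10^(NF_i/10), G_i = 10^(G_i,dB/10)
  Stage 1: F_1 = 10^(2.10/10) = 1.622, G_1 = 10^(17.9/10) = 61.66
  Stage 2: F_2 = 10^(5.95/10) = 3.936, G_2 = 10^(−4.53/10) = 0.3524
  Stage 3: F_3 = 10^(5.17/10) = 3.289, G_3 = 10^(20.0/10) = 100.0
Friis cascade:
  F = 1.622 + (3.936 − 1)/61.66 + (3.289 − 1)/21.73 = 1.775
NF = 10 log₁₀(1.775) = 2.49 dB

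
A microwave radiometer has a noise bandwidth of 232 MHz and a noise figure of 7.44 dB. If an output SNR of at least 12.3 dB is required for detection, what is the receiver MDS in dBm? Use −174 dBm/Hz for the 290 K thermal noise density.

Sensitivity = −174 + 10 log₁₀(B) + NF + SNR_min
= −174 + 83.65 + 7.44 + 12.3
= −70.61 dBm → −70.6 dBm

−70.6 dBm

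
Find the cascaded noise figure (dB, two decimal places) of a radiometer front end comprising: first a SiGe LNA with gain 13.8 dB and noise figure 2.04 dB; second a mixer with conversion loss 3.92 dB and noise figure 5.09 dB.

Convert to linear (a loss of L dB is a gain of −L dB): F_i = 10^(NF_i/10), G_i = 10^(G_i,dB/10)
  Stage 1: F_1 = 10^(2.04/10) = 1.600, G_1 = 10^(13.8/10) = 23.99
  Stage 2: F_2 = 10^(5.09/10) = 3.228, G_2 = 10^(−3.92/10) = 0.4055
Friis cascade:
  F = 1.600 + (3.228 − 1)/23.99 = 1.692
NF = 10 log₁₀(1.692) = 2.29 dB

2.29 dB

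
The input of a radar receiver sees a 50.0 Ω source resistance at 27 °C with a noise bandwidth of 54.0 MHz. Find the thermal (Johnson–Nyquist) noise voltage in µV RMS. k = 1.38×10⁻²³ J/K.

T = 27 °C + 273.15 = 300.15 K
V_n = √(4kTRB)
4kTRB = 4 × 1.38×10⁻²³ × 300.15 × 5.00×10¹ × 5.40×10⁷ = 4.47×10⁻¹¹ V²
V_n = √(4.47×10⁻¹¹) = 6.69×10⁻⁶ V = 6.69 µV

6.69 µV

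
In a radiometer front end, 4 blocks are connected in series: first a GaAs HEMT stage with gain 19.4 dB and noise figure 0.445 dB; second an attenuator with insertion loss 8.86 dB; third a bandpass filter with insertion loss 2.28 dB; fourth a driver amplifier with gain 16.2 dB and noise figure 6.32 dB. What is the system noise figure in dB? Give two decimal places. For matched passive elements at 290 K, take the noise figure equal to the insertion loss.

Convert to linear (a loss of L dB is a gain of −L dB): F_i = 10^(NF_i/10), G_i = 10^(G_i,dB/10)
  Stage 1: F_1 = 10^(0.445/10) = 1.108, G_1 = 10^(19.4/10) = 87.10
  Stage 2: F_2 = 10^(8.86/10) = 7.691, G_2 = 10^(−8.86/10) = 0.1300
  Stage 3: F_3 = 10^(2.28/10) = 1.690, G_3 = 10^(−2.28/10) = 0.5916
  Stage 4: F_4 = 10^(6.32/10) = 4.285, G_4 = 10^(16.2/10) = 41.69
Friis cascade:
  F = 1.108 + (7.691 − 1)/87.10 + (1.690 − 1)/11.32 + (4.285 − 1)/6.699 = 1.736
NF = 10 log₁₀(1.736) = 2.40 dB

2.40 dB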